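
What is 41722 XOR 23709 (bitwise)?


0b1010001011111010 ^ 0b101110010011101 = 0b1111111001100111 = 65127

65127


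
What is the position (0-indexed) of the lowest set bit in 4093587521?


0b11110011111111110011000001000001. Lowest set bit at position 0

0


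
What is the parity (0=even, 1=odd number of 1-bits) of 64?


0b1000000 has 1 ones => parity 1

1


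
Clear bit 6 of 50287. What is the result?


50287 & ~(1 << 6) = 50223

50223


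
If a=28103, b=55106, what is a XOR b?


28103 ^ 55106 = 47749

47749


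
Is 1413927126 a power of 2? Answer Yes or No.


0b1010100010001101101000011010110. Multiple bits set => No

No


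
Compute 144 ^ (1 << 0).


144 ^ (1 << 0) = 144 ^ 1 = 145

145


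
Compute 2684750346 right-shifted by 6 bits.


0b10100000000001100000101000001010 >> 6 = 0b10100000000001100000101000 = 41949224

41949224


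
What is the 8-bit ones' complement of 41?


41 ^ 255 = 214

214


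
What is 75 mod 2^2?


75 & 3 = 3

3


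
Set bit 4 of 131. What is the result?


131 | (1 << 4) = 131 | 16 = 147

147


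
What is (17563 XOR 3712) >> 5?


Step 1: 17563 ^ 3712 = 18971
Step 2: 18971 >> 5 = 592

592


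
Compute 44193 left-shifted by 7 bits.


0b1010110010100001 << 7 = 0b10101100101000010000000 = 5656704

5656704


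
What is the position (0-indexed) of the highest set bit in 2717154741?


0b10100001111101000111110110110101. Highest set bit at position 31

31


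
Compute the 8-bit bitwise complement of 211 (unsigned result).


~0b11010011 = 0b101100 = 44 (8-bit unsigned)

44


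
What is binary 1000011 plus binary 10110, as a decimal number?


1000011 + 10110 = 1011001 = 89

89


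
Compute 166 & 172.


0b10100110 & 0b10101100 = 0b10100100 = 164

164


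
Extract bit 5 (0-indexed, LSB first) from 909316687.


0b110110001100110001001001001111, position 5 = 0

0


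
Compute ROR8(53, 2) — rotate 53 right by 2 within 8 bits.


Rotate 0b110101 right by 2 (8-bit) = 0b1001101 = 77

77


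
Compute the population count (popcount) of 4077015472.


0b11110011000000100101000110110000 has 13 set bits

13


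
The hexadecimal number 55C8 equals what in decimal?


55C8 hex = 21960 decimal

21960


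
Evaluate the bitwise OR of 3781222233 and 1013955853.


0b11100001011000001101111101011001 | 0b111100011011111011110100001101 = 0b11111101011011111111111101011101 = 4251975517

4251975517


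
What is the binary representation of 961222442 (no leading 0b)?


961222442 = 111001010010110001011100101010 in binary

111001010010110001011100101010


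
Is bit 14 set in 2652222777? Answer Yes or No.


0b10011110000101011011010100111001, bit 14 = 0. No

No


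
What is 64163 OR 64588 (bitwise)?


0b1111101010100011 | 0b1111110001001100 = 0b1111111011101111 = 65263

65263


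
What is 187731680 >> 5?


0b1011001100001000111011100000 >> 5 = 0b10110011000010001110111 = 5866615

5866615


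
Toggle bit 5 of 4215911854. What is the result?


4215911854 ^ (1 << 5) = 4215911854 ^ 32 = 4215911822

4215911822


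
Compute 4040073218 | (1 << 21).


4040073218 | (1 << 21) = 4040073218 | 2097152 = 4042170370

4042170370


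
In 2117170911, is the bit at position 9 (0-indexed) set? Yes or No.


0b1111110001100010111011011011111, bit 9 = 1. Yes

Yes


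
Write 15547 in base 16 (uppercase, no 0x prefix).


15547 = 3CBB hex

3CBB


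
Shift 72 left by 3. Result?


0b1001000 << 3 = 0b1001000000 = 576

576


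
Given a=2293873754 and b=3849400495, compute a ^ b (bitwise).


2293873754 ^ 3849400495 = 1841859829

1841859829


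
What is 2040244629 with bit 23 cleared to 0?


2040244629 & ~(1 << 23) = 2031856021

2031856021


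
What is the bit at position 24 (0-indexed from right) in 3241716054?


0b11000001001110001010100101010110, position 24 = 1

1


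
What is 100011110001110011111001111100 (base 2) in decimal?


100011110001110011111001111100 in decimal = 600260220

600260220


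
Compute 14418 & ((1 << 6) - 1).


14418 & 63 = 18

18


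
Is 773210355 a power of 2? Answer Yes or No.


0b101110000101100100000011110011. Multiple bits set => No

No


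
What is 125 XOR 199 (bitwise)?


0b1111101 ^ 0b11000111 = 0b10111010 = 186

186


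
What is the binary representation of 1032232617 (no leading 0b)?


1032232617 = 111101100001101001111010101001 in binary

111101100001101001111010101001


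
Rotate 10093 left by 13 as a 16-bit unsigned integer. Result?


Rotate 0b10011101101101 left by 13 (16-bit) = 0b1010010011101101 = 42221

42221


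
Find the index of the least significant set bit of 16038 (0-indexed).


0b11111010100110. Lowest set bit at position 1

1


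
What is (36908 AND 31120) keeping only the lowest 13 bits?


Step 1: 36908 & 31120 = 4096
Step 2: 4096 & 8191 = 4096

4096


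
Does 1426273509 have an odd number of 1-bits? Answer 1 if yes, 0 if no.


0b1010101000000110011010011100101 has 14 ones => parity 0

0


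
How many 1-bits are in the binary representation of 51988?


0b1100101100010100 has 7 set bits

7


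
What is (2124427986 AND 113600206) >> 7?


Step 1: 2124427986 & 113600206 = 109060802
Step 2: 109060802 >> 7 = 852037

852037


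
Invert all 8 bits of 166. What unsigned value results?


166 ^ 255 = 89

89


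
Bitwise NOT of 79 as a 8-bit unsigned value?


~0b1001111 = 0b10110000 = 176 (8-bit unsigned)

176


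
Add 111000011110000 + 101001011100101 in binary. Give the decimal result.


111000011110000 + 101001011100101 = 1100001111010101 = 50133

50133


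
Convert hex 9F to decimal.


9F hex = 159 decimal

159


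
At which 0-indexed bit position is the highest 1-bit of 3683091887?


0b11011011100001111000010110101111. Highest set bit at position 31

31


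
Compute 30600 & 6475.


0b111011110001000 & 0b1100101001011 = 0b1000100001000 = 4360

4360


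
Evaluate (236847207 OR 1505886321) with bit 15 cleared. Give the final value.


Step 1: 236847207 | 1505886321 = 1608384631
Step 2: 1608384631 & ~(1 << 15) = 1608384631

1608384631


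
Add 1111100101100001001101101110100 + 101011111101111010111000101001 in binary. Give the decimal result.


1111100101100001001101101110100 + 101011111101111010111000101001 = 10101000101010000100100110011101 = 2829601181

2829601181


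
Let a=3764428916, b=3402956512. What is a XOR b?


3764428916 ^ 3402956512 = 716463764

716463764


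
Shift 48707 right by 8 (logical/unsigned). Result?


0b1011111001000011 >> 8 = 0b10111110 = 190

190


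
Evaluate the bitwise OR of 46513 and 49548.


0b1011010110110001 | 0b1100000110001100 = 0b1111010110111101 = 62909

62909


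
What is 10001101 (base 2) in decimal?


10001101 in decimal = 141

141


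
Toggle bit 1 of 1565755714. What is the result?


1565755714 ^ (1 << 1) = 1565755714 ^ 2 = 1565755712

1565755712


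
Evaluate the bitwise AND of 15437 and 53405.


0b11110001001101 & 0b1101000010011101 = 0b1000000001101 = 4109

4109


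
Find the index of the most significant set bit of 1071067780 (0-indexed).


0b111111110101110011001010000100. Highest set bit at position 29

29


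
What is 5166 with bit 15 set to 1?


5166 | (1 << 15) = 5166 | 32768 = 37934

37934


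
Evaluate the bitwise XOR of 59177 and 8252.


0b1110011100101001 ^ 0b10000000111100 = 0b1100011100010101 = 50965

50965


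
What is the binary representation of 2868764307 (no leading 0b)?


2868764307 = 10101010111111011101111010010011 in binary

10101010111111011101111010010011


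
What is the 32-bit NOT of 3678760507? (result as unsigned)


~0b11011011010001010110111000111011 = 0b100100101110101001000111000100 = 616206788 (32-bit unsigned)

616206788


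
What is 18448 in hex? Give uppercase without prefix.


18448 = 4810 hex

4810


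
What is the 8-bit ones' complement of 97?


97 ^ 255 = 158

158


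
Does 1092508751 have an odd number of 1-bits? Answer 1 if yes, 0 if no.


0b1000001000111100101110001001111 has 15 ones => parity 1

1


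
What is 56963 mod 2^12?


56963 & 4095 = 3715

3715


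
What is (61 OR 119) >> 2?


Step 1: 61 | 119 = 127
Step 2: 127 >> 2 = 31

31


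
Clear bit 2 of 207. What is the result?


207 & ~(1 << 2) = 203

203


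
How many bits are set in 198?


0b11000110 has 4 set bits

4


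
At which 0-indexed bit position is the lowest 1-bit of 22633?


0b101100001101001. Lowest set bit at position 0

0


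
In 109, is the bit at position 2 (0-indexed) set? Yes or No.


0b1101101, bit 2 = 1. Yes

Yes


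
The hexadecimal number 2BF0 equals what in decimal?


2BF0 hex = 11248 decimal

11248


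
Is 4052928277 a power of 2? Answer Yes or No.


0b11110001100100101100011100010101. Multiple bits set => No

No


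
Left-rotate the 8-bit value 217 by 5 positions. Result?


Rotate 0b11011001 left by 5 (8-bit) = 0b111011 = 59

59


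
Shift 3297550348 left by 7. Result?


0b11000100100011001010000000001100 << 7 = 0b110001001000110010100000000011000000000 = 422086444544

422086444544


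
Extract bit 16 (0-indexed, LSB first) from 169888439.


0b1010001000000100101010110111, position 16 = 0

0


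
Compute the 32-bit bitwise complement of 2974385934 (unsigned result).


~0b10110001010010011000011100001110 = 0b1001110101101100111100011110001 = 1320581361 (32-bit unsigned)

1320581361


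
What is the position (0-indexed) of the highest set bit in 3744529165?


0b11011111001100001111101100001101. Highest set bit at position 31

31


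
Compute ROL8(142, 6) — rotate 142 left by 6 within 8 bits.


Rotate 0b10001110 left by 6 (8-bit) = 0b10100011 = 163

163


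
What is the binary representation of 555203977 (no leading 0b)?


555203977 = 100001000101111011110110001001 in binary

100001000101111011110110001001


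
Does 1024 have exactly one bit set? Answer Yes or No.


0b10000000000. Only one bit set => Yes

Yes


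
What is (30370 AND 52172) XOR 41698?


Step 1: 30370 & 52172 = 17024
Step 2: 17024 ^ 41698 = 57442

57442


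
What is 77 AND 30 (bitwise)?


0b1001101 & 0b11110 = 0b1100 = 12

12


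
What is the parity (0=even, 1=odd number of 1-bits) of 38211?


0b1001010101000011 has 7 ones => parity 1

1


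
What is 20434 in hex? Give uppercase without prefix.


20434 = 4FD2 hex

4FD2


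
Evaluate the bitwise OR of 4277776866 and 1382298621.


0b11111110111110011011000111100010 | 0b1010010011001000011001111111101 = 0b11111110111111011011001111111111 = 4278039551

4278039551


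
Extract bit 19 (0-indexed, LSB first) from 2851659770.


0b10101001111110001101111111111010, position 19 = 1

1


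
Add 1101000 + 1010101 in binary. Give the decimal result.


1101000 + 1010101 = 10111101 = 189

189


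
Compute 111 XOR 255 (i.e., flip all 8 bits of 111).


111 ^ 255 = 144

144


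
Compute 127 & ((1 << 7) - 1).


127 & 127 = 127

127


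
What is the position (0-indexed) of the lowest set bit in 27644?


0b110101111111100. Lowest set bit at position 2

2


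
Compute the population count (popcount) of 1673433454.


0b1100011101111101001000101101110 has 18 set bits

18


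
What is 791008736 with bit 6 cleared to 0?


791008736 & ~(1 << 6) = 791008672

791008672


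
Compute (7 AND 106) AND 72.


Step 1: 7 & 106 = 2
Step 2: 2 & 72 = 0

0


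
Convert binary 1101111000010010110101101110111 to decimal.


1101111000010010110101101110111 in decimal = 1862888311

1862888311


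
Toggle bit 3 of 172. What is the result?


172 ^ (1 << 3) = 172 ^ 8 = 164

164


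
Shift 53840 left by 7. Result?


0b1101001001010000 << 7 = 0b11010010010100000000000 = 6891520

6891520


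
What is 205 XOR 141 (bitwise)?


0b11001101 ^ 0b10001101 = 0b1000000 = 64

64


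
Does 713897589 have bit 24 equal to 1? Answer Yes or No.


0b101010100011010011011001110101, bit 24 = 0. No

No


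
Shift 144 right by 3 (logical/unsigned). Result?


0b10010000 >> 3 = 0b10010 = 18

18


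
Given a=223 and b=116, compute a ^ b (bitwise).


223 ^ 116 = 171

171


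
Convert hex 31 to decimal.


31 hex = 49 decimal

49


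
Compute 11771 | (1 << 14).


11771 | (1 << 14) = 11771 | 16384 = 28155

28155


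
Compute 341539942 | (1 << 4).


341539942 | (1 << 4) = 341539942 | 16 = 341539958

341539958


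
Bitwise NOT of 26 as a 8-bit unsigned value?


~0b11010 = 0b11100101 = 229 (8-bit unsigned)

229


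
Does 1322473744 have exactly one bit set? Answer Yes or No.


0b1001110110100110101100100010000. Multiple bits set => No

No


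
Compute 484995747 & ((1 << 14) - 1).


484995747 & 16383 = 12963

12963


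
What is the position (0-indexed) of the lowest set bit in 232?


0b11101000. Lowest set bit at position 3

3


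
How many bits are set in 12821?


0b11001000010101 has 6 set bits

6


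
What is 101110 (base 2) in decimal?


101110 in decimal = 46

46


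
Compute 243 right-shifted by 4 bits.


0b11110011 >> 4 = 0b1111 = 15

15


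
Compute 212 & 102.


0b11010100 & 0b1100110 = 0b1000100 = 68

68


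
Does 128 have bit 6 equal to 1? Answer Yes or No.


0b10000000, bit 6 = 0. No

No


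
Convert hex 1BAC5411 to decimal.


1BAC5411 hex = 464278545 decimal

464278545


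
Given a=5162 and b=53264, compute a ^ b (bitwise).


5162 ^ 53264 = 50234

50234


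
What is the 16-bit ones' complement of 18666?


18666 ^ 65535 = 46869

46869


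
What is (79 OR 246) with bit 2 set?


Step 1: 79 | 246 = 255
Step 2: 255 | (1 << 2) = 255 | 4 = 255

255


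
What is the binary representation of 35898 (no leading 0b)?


35898 = 1000110000111010 in binary

1000110000111010


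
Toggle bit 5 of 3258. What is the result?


3258 ^ (1 << 5) = 3258 ^ 32 = 3226

3226


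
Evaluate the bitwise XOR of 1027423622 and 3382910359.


0b111101001111010011110110000110 ^ 0b11001001101000110001110110010111 = 0b11110100100111100010000000010001 = 4104003601

4104003601


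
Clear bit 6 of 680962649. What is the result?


680962649 & ~(1 << 6) = 680962585

680962585


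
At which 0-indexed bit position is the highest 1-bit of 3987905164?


0b11101101101100101001101010001100. Highest set bit at position 31

31


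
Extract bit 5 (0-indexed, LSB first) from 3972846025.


0b11101100110011001101000111001001, position 5 = 0

0


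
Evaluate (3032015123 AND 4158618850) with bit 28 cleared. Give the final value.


Step 1: 3032015123 & 4158618850 = 3029884930
Step 2: 3029884930 & ~(1 << 28) = 2761449474

2761449474


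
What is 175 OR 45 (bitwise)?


0b10101111 | 0b101101 = 0b10101111 = 175

175


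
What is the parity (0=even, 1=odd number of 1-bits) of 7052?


0b1101110001100 has 7 ones => parity 1

1


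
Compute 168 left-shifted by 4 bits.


0b10101000 << 4 = 0b101010000000 = 2688

2688


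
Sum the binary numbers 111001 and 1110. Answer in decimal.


111001 + 1110 = 1000111 = 71

71


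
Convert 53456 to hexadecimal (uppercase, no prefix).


53456 = D0D0 hex

D0D0


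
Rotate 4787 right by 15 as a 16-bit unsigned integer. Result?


Rotate 0b1001010110011 right by 15 (16-bit) = 0b10010101100110 = 9574

9574


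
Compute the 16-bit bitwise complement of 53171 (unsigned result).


~0b1100111110110011 = 0b11000001001100 = 12364 (16-bit unsigned)

12364


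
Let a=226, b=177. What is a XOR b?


226 ^ 177 = 83

83


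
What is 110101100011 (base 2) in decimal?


110101100011 in decimal = 3427

3427


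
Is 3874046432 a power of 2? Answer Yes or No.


0b11100110111010010100000111100000. Multiple bits set => No

No


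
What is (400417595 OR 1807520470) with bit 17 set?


Step 1: 400417595 | 1807520470 = 2147349503
Step 2: 2147349503 | (1 << 17) = 2147349503 | 131072 = 2147480575

2147480575


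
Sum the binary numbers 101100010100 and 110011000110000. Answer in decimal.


101100010100 + 110011000110000 = 111000101000100 = 28996

28996


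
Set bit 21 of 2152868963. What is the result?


2152868963 | (1 << 21) = 2152868963 | 2097152 = 2154966115

2154966115


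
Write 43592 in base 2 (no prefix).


43592 = 1010101001001000 in binary

1010101001001000


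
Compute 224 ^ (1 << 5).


224 ^ (1 << 5) = 224 ^ 32 = 192

192


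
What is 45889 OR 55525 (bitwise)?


0b1011001101000001 | 0b1101100011100101 = 0b1111101111100101 = 64485

64485


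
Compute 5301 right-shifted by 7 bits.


0b1010010110101 >> 7 = 0b101001 = 41

41


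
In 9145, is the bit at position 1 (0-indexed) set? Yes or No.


0b10001110111001, bit 1 = 0. No

No


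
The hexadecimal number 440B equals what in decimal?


440B hex = 17419 decimal

17419


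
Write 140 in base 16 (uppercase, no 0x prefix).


140 = 8C hex

8C


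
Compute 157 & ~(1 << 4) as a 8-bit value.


157 & ~(1 << 4) = 141

141


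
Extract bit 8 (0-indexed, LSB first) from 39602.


0b1001101010110010, position 8 = 0

0


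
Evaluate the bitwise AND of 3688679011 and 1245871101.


0b11011011110111001100011001100011 & 0b1001010010000100111101111111101 = 0b1001010010000000100001001100001 = 1245725281

1245725281


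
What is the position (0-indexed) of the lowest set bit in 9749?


0b10011000010101. Lowest set bit at position 0

0


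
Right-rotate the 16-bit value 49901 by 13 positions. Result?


Rotate 0b1100001011101101 right by 13 (16-bit) = 0b1011101101110 = 5998

5998


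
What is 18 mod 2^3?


18 & 7 = 2

2


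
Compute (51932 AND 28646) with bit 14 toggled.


Step 1: 51932 & 28646 = 19140
Step 2: 19140 ^ (1 << 14) = 19140 ^ 16384 = 2756

2756


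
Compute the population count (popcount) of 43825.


0b1010101100110001 has 8 set bits

8


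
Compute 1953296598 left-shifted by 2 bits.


0b1110100011011001111000011010110 << 2 = 0b111010001101100111100001101011000 = 7813186392

7813186392


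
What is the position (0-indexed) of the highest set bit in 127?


0b1111111. Highest set bit at position 6

6


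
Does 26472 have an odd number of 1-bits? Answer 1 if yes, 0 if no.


0b110011101101000 has 8 ones => parity 0

0


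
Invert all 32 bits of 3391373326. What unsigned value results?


3391373326 ^ 4294967295 = 903593969

903593969


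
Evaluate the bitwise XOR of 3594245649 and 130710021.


0b11010110001110111101011000010001 ^ 0b111110010100111101000000101 = 0b11010001111100011010110000010100 = 3522276372

3522276372


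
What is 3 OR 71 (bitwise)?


0b11 | 0b1000111 = 0b1000111 = 71

71


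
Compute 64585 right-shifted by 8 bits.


0b1111110001001001 >> 8 = 0b11111100 = 252

252


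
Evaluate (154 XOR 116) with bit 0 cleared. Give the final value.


Step 1: 154 ^ 116 = 238
Step 2: 238 & ~(1 << 0) = 238

238


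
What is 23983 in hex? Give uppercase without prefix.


23983 = 5DAF hex

5DAF


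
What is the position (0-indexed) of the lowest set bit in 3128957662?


0b10111010100000000001101011011110. Lowest set bit at position 1

1


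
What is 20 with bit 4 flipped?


20 ^ (1 << 4) = 20 ^ 16 = 4

4


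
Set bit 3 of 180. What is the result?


180 | (1 << 3) = 180 | 8 = 188

188


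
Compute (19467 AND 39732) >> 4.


Step 1: 19467 & 39732 = 2048
Step 2: 2048 >> 4 = 128

128


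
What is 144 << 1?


0b10010000 << 1 = 0b100100000 = 288

288


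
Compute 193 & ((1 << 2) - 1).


193 & 3 = 1

1


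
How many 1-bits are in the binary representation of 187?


0b10111011 has 6 set bits

6


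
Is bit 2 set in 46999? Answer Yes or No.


0b1011011110010111, bit 2 = 1. Yes

Yes


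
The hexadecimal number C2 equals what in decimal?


C2 hex = 194 decimal

194


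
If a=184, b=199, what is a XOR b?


184 ^ 199 = 127

127


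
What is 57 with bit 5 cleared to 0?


57 & ~(1 << 5) = 25

25


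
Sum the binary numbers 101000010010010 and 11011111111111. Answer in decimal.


101000010010010 + 11011111111111 = 1000100010010001 = 34961

34961


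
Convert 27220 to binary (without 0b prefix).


27220 = 110101001010100 in binary

110101001010100


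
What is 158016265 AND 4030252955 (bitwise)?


0b1001011010110010001100001001 & 0b11110000001110001100011110011011 = 0b1010000000001100001001 = 2622217

2622217


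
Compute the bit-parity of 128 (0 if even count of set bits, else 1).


0b10000000 has 1 ones => parity 1

1


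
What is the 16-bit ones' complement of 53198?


53198 ^ 65535 = 12337

12337


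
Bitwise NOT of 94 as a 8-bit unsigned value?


~0b1011110 = 0b10100001 = 161 (8-bit unsigned)

161


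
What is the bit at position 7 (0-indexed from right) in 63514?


0b1111100000011010, position 7 = 0

0


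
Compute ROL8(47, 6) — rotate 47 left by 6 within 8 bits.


Rotate 0b101111 left by 6 (8-bit) = 0b11001011 = 203

203


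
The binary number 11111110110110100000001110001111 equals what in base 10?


11111110110110100000001110001111 in decimal = 4275700623

4275700623


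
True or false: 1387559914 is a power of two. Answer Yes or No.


0b1010010101101000111101111101010. Multiple bits set => No

No


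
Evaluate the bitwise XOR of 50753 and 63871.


0b1100011001000001 ^ 0b1111100101111111 = 0b11111100111110 = 16190

16190


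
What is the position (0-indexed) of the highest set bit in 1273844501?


0b1001011111011010101001100010101. Highest set bit at position 30

30


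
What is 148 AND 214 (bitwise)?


0b10010100 & 0b11010110 = 0b10010100 = 148

148


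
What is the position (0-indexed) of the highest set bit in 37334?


0b1001000111010110. Highest set bit at position 15

15


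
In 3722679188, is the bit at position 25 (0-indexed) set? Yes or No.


0b11011101111000111001001110010100, bit 25 = 0. No

No


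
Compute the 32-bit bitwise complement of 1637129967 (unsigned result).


~0b1100001100101001001111011101111 = 0b10011110011010110110000100010000 = 2657837328 (32-bit unsigned)

2657837328


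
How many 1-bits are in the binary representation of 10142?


0b10011110011110 has 9 set bits

9


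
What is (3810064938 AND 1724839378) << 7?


Step 1: 3810064938 & 1724839378 = 1644752898
Step 2: 1644752898 << 7 = 210528370944

210528370944


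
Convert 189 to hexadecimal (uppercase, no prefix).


189 = BD hex

BD


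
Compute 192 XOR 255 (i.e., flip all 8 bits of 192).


192 ^ 255 = 63

63


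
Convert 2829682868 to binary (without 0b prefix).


2829682868 = 10101000101010011000100010110100 in binary

10101000101010011000100010110100


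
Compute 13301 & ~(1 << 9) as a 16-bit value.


13301 & ~(1 << 9) = 12789

12789


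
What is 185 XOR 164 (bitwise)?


0b10111001 ^ 0b10100100 = 0b11101 = 29

29


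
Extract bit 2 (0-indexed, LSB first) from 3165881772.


0b10111100101100111000010110101100, position 2 = 1

1


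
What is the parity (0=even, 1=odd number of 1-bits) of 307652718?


0b10010010101100110100001101110 has 14 ones => parity 0

0


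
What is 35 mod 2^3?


35 & 7 = 3

3


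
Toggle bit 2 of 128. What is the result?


128 ^ (1 << 2) = 128 ^ 4 = 132

132


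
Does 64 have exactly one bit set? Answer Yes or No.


0b1000000. Only one bit set => Yes

Yes


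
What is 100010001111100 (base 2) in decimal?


100010001111100 in decimal = 17532

17532


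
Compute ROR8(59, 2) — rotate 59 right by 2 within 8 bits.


Rotate 0b111011 right by 2 (8-bit) = 0b11001110 = 206

206


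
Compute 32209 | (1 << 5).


32209 | (1 << 5) = 32209 | 32 = 32241

32241


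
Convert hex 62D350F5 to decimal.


62D350F5 hex = 1658015989 decimal

1658015989


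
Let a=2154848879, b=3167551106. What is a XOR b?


2154848879 ^ 3167551106 = 1018993901

1018993901


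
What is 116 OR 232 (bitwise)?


0b1110100 | 0b11101000 = 0b11111100 = 252

252


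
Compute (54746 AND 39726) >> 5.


Step 1: 54746 & 39726 = 37130
Step 2: 37130 >> 5 = 1160

1160


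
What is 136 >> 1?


0b10001000 >> 1 = 0b1000100 = 68

68


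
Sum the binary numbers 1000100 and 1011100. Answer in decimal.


1000100 + 1011100 = 10100000 = 160

160


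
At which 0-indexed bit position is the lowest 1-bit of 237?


0b11101101. Lowest set bit at position 0

0


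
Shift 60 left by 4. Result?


0b111100 << 4 = 0b1111000000 = 960

960


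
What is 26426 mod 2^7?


26426 & 127 = 58

58


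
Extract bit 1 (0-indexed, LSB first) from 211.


0b11010011, position 1 = 1

1


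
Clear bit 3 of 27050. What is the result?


27050 & ~(1 << 3) = 27042

27042


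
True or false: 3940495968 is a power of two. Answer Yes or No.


0b11101010110111110011001001100000. Multiple bits set => No

No


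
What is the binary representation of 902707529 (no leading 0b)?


902707529 = 110101110011100011100101001001 in binary

110101110011100011100101001001


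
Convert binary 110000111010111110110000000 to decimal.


110000111010111110110000000 in decimal = 102595968

102595968


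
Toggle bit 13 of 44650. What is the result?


44650 ^ (1 << 13) = 44650 ^ 8192 = 36458

36458


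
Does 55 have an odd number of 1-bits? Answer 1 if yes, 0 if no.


0b110111 has 5 ones => parity 1

1


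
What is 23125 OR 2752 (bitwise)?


0b101101001010101 | 0b101011000000 = 0b101101011010101 = 23253

23253


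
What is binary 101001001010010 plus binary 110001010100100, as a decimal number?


101001001010010 + 110001010100100 = 1011010011110110 = 46326

46326


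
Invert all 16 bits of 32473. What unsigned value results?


32473 ^ 65535 = 33062

33062


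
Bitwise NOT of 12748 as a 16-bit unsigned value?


~0b11000111001100 = 0b1100111000110011 = 52787 (16-bit unsigned)

52787


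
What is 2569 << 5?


0b101000001001 << 5 = 0b10100000100100000 = 82208

82208


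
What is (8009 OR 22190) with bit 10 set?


Step 1: 8009 | 22190 = 24559
Step 2: 24559 | (1 << 10) = 24559 | 1024 = 24559

24559


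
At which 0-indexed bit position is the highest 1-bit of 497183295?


0b11101101000100110101000111111. Highest set bit at position 28

28


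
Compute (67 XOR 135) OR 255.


Step 1: 67 ^ 135 = 196
Step 2: 196 | 255 = 255

255


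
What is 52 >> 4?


0b110100 >> 4 = 0b11 = 3

3


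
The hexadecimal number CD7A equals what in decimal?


CD7A hex = 52602 decimal

52602


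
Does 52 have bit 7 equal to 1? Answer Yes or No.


0b110100, bit 7 = 0. No

No


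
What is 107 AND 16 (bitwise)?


0b1101011 & 0b10000 = 0b0 = 0

0


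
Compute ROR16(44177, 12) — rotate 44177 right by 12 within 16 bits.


Rotate 0b1010110010010001 right by 12 (16-bit) = 0b1100100100011010 = 51482

51482


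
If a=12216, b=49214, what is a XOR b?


12216 ^ 49214 = 61318

61318


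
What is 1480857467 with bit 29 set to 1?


1480857467 | (1 << 29) = 1480857467 | 536870912 = 2017728379

2017728379


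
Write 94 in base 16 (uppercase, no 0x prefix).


94 = 5E hex

5E


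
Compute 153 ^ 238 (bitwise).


0b10011001 ^ 0b11101110 = 0b1110111 = 119

119


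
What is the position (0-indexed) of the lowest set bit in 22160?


0b101011010010000. Lowest set bit at position 4

4


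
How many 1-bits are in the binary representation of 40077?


0b1001110010001101 has 8 set bits

8


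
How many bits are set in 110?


0b1101110 has 5 set bits

5


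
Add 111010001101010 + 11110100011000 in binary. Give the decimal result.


111010001101010 + 11110100011000 = 1011000110000010 = 45442

45442


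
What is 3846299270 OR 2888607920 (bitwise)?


0b11100101010000011101111010000110 | 0b10101100001011001010100010110000 = 0b11101101011011011111111010110110 = 3983408822

3983408822


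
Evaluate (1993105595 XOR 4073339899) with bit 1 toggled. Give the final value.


Step 1: 1993105595 ^ 4073339899 = 2215009088
Step 2: 2215009088 ^ (1 << 1) = 2215009088 ^ 2 = 2215009090

2215009090


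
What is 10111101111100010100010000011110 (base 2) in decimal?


10111101111100010100010000011110 in decimal = 3186705438

3186705438


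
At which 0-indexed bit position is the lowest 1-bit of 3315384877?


0b11000101100111001100001000101101. Lowest set bit at position 0

0


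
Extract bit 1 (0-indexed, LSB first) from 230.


0b11100110, position 1 = 1

1


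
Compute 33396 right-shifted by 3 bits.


0b1000001001110100 >> 3 = 0b1000001001110 = 4174

4174


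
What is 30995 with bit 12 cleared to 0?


30995 & ~(1 << 12) = 26899

26899


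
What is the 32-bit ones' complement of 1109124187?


1109124187 ^ 4294967295 = 3185843108

3185843108


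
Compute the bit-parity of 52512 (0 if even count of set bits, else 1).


0b1100110100100000 has 6 ones => parity 0

0


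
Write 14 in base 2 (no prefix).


14 = 1110 in binary

1110


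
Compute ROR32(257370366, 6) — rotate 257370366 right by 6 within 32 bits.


Rotate 0b1111010101110010100011111110 right by 6 (32-bit) = 0b11111000001111010101110010100011 = 4164770979

4164770979


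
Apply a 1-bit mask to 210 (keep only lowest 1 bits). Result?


210 & 1 = 0

0


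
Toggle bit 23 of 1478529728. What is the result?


1478529728 ^ (1 << 23) = 1478529728 ^ 8388608 = 1486918336

1486918336


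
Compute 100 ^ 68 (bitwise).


0b1100100 ^ 0b1000100 = 0b100000 = 32

32


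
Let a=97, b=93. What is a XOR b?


97 ^ 93 = 60

60


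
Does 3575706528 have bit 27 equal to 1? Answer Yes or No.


0b11010101001000001111001110100000, bit 27 = 0. No

No


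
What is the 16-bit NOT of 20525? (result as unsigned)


~0b101000000101101 = 0b1010111111010010 = 45010 (16-bit unsigned)

45010


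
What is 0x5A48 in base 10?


5A48 hex = 23112 decimal

23112


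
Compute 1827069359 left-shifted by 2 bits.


0b1101100111001101101110110101111 << 2 = 0b110110011100110110111011010111100 = 7308277436

7308277436


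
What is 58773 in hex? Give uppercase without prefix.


58773 = E595 hex

E595


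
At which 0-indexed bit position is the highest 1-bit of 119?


0b1110111. Highest set bit at position 6

6


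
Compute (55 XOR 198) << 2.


Step 1: 55 ^ 198 = 241
Step 2: 241 << 2 = 964

964


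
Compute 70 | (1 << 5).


70 | (1 << 5) = 70 | 32 = 102

102


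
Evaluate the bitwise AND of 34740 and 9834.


0b1000011110110100 & 0b10011001101010 = 0b11000100000 = 1568

1568


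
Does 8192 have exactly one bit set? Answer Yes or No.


0b10000000000000. Only one bit set => Yes

Yes


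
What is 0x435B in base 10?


435B hex = 17243 decimal

17243


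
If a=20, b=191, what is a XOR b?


20 ^ 191 = 171

171


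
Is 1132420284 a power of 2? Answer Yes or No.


0b1000011011111110101110010111100. Multiple bits set => No

No


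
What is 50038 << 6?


0b1100001101110110 << 6 = 0b1100001101110110000000 = 3202432

3202432


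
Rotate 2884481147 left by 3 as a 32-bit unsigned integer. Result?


Rotate 0b10101011111011011011000001111011 left by 3 (32-bit) = 0b1011111011011011000001111011101 = 1601012701

1601012701


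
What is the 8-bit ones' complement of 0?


0 ^ 255 = 255

255


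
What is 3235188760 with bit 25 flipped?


3235188760 ^ (1 << 25) = 3235188760 ^ 33554432 = 3268743192

3268743192


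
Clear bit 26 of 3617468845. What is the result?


3617468845 & ~(1 << 26) = 3550359981

3550359981


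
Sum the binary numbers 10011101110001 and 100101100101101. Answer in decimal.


10011101110001 + 100101100101101 = 111001010011110 = 29342

29342


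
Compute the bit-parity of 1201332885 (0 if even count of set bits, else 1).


0b1000111100110101110001010010101 has 16 ones => parity 0

0


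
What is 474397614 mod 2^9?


474397614 & 511 = 430

430


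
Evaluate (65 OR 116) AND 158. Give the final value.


Step 1: 65 | 116 = 117
Step 2: 117 & 158 = 20

20


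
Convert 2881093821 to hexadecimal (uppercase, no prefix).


2881093821 = ABBA00BD hex

ABBA00BD


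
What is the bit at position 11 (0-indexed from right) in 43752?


0b1010101011101000, position 11 = 1

1


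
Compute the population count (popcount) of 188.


0b10111100 has 5 set bits

5


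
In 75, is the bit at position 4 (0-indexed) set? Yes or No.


0b1001011, bit 4 = 0. No

No


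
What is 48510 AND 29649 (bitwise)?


0b1011110101111110 & 0b111001111010001 = 0b11000101010000 = 12624

12624


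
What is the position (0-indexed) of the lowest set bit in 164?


0b10100100. Lowest set bit at position 2

2


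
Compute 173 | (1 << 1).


173 | (1 << 1) = 173 | 2 = 175

175


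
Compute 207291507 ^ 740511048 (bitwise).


0b1100010110110000010001110011 ^ 0b101100001000110100110101001000 = 0b100000011110000100100100111011 = 544753979

544753979


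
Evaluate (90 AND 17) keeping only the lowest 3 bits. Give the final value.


Step 1: 90 & 17 = 16
Step 2: 16 & 7 = 0

0


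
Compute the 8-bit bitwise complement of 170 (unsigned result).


~0b10101010 = 0b1010101 = 85 (8-bit unsigned)

85


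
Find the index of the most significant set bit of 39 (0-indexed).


0b100111. Highest set bit at position 5

5


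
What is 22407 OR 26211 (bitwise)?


0b101011110000111 | 0b110011001100011 = 0b111011111100111 = 30695

30695


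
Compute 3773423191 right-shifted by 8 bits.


0b11100000111010011101111001010111 >> 8 = 0b111000001110100111011110 = 14739934

14739934


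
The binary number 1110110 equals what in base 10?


1110110 in decimal = 118

118


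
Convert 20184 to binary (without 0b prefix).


20184 = 100111011011000 in binary

100111011011000


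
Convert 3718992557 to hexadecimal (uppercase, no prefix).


3718992557 = DDAB52AD hex

DDAB52AD


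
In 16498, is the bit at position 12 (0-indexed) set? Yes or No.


0b100000001110010, bit 12 = 0. No

No


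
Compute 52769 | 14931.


0b1100111000100001 | 0b11101001010011 = 0b1111111001110011 = 65139

65139


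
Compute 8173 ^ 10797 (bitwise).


0b1111111101101 ^ 0b10101000101101 = 0b11010111000000 = 13760

13760


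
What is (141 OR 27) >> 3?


Step 1: 141 | 27 = 159
Step 2: 159 >> 3 = 19

19


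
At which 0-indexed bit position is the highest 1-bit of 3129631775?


0b10111010100010100110010000011111. Highest set bit at position 31

31


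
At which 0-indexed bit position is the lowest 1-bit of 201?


0b11001001. Lowest set bit at position 0

0


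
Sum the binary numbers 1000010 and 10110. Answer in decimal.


1000010 + 10110 = 1011000 = 88

88


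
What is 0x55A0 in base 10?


55A0 hex = 21920 decimal

21920


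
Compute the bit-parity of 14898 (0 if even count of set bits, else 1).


0b11101000110010 has 7 ones => parity 1

1


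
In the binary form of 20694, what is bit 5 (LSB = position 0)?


0b101000011010110, position 5 = 0

0


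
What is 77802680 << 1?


0b100101000110010110010111000 << 1 = 0b1001010001100101100101110000 = 155605360

155605360


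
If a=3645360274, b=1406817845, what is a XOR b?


3645360274 ^ 1406817845 = 2325585575

2325585575


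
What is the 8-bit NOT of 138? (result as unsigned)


~0b10001010 = 0b1110101 = 117 (8-bit unsigned)

117


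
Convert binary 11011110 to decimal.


11011110 in decimal = 222

222


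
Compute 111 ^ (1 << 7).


111 ^ (1 << 7) = 111 ^ 128 = 239

239


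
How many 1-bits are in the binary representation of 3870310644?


0b11100110101100000100000011110100 has 14 set bits

14


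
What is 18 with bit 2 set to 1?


18 | (1 << 2) = 18 | 4 = 22

22


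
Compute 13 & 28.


0b1101 & 0b11100 = 0b1100 = 12

12


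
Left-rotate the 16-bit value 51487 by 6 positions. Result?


Rotate 0b1100100100011111 left by 6 (16-bit) = 0b100011111110010 = 18418

18418


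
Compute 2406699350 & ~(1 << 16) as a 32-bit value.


2406699350 & ~(1 << 16) = 2406633814

2406633814


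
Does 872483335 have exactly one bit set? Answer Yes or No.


0b110100000000010000101000000111. Multiple bits set => No

No


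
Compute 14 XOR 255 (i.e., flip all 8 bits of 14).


14 ^ 255 = 241

241


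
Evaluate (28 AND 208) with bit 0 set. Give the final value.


Step 1: 28 & 208 = 16
Step 2: 16 | (1 << 0) = 16 | 1 = 17

17


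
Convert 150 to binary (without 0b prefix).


150 = 10010110 in binary

10010110


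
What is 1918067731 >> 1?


0b1110010010100110110010000010011 >> 1 = 0b111001001010011011001000001001 = 959033865

959033865


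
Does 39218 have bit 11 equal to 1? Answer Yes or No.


0b1001100100110010, bit 11 = 1. Yes

Yes


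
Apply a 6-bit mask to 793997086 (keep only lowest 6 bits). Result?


793997086 & 63 = 30

30


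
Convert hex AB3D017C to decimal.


AB3D017C hex = 2872902012 decimal

2872902012


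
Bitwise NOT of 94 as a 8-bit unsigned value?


~0b1011110 = 0b10100001 = 161 (8-bit unsigned)

161


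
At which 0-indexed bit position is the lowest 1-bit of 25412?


0b110001101000100. Lowest set bit at position 2

2


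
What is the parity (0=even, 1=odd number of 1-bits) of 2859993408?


0b10101010011110000000100101000000 has 11 ones => parity 1

1


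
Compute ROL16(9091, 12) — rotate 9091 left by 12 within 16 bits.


Rotate 0b10001110000011 left by 12 (16-bit) = 0b11001000111000 = 12856

12856


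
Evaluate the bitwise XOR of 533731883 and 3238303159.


0b11111110100000001101000101011 ^ 0b11000001000001001001010110110111 = 0b11011110110101001000111110011100 = 3738472348

3738472348


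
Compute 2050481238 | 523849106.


0b1111010001101111101110001010110 | 0b11111001110010100110110010010 = 0b1111111001111111101110111010110 = 2134891990

2134891990


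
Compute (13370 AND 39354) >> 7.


Step 1: 13370 & 39354 = 4154
Step 2: 4154 >> 7 = 32

32


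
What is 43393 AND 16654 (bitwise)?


0b1010100110000001 & 0b100000100001110 = 0b100000000 = 256

256


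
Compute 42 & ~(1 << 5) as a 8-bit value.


42 & ~(1 << 5) = 10

10


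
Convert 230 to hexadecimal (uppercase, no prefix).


230 = E6 hex

E6


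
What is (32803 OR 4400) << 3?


Step 1: 32803 | 4400 = 37171
Step 2: 37171 << 3 = 297368

297368


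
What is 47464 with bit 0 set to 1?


47464 | (1 << 0) = 47464 | 1 = 47465

47465


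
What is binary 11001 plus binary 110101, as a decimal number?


11001 + 110101 = 1001110 = 78

78


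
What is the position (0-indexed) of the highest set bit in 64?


0b1000000. Highest set bit at position 6

6
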